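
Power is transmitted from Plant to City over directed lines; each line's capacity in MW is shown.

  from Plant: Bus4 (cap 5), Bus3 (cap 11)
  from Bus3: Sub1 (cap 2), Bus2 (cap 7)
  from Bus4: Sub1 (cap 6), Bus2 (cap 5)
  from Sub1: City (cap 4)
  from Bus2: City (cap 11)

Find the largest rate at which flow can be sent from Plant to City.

Augment Plant→Bus3→Sub1→City: bottleneck 2, flow now 2.
Augment Plant→Bus3→Bus2→City: bottleneck 7, flow now 9.
Augment Plant→Bus4→Sub1→City: bottleneck 2, flow now 11.
Augment Plant→Bus4→Bus2→City: bottleneck 3, flow now 14.
No augmenting path remains; maximum flow = 14.
In the residual graph, reachable from Plant: {Plant, Bus3}.
Min-cut edges: Plant→Bus4 (5), Bus3→Sub1 (2), Bus3→Bus2 (7); capacity 5 + 2 + 7 = 14.
This cut is saturated, so no flow can exceed 14.

14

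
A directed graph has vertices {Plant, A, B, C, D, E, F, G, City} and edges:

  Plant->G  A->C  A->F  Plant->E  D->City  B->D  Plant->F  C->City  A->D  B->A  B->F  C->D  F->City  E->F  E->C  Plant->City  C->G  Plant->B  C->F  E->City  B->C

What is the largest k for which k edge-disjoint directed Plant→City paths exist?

Assign every edge capacity 1; by Menger, the answer equals the max flow.
Path Plant→City (+1); total 1.
Path Plant→E→City (+1); total 2.
Path Plant→F→City (+1); total 3.
Path Plant→B→C→City (+1); total 4.
No residual Plant→City path; max flow = 4.
Certifying cut of size 4: {Plant→B, Plant→City, Plant→E, Plant→F}.

4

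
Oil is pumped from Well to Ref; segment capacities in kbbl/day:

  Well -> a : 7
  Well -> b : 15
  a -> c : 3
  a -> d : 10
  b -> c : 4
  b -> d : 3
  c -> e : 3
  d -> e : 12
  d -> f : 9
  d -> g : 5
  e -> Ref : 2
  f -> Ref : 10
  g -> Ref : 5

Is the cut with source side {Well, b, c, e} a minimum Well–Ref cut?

Yes — it is a minimum cut (capacity 12).

Given cut capacity: 7 + 3 + 2 = 12.
Augment Well→a→c→e→Ref: bottleneck 2, flow now 2.
Augment Well→a→d→f→Ref: bottleneck 5, flow now 7.
Augment Well→b→d→f→Ref: bottleneck 3, flow now 10.
Augment Well→b→c→a→d→f→Ref: bottleneck 1, flow now 11. (uses reverse residual edge)
Augment Well→b→c→a→d→g→Ref: bottleneck 1, flow now 12. (uses reverse residual edge)
No augmenting path remains; maximum flow = 12.
Cut capacity 12 equals the max flow, so it is a minimum cut.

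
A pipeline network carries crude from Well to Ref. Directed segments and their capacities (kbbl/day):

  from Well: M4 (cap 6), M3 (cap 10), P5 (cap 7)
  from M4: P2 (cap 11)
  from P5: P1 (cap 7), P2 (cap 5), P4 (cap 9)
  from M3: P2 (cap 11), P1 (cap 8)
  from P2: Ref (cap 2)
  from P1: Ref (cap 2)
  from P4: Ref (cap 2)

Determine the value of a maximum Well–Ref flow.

6

Augment Well→M4→P2→Ref: bottleneck 2, flow now 2.
Augment Well→P5→P1→Ref: bottleneck 2, flow now 4.
Augment Well→P5→P4→Ref: bottleneck 2, flow now 6.
No augmenting path remains; maximum flow = 6.
In the residual graph, reachable from Well: {Well, M4, P5, M3, P2, P1, P4}.
Min-cut edges: P2→Ref (2), P1→Ref (2), P4→Ref (2); capacity 2 + 2 + 2 = 6.
This cut is saturated, so no flow can exceed 6.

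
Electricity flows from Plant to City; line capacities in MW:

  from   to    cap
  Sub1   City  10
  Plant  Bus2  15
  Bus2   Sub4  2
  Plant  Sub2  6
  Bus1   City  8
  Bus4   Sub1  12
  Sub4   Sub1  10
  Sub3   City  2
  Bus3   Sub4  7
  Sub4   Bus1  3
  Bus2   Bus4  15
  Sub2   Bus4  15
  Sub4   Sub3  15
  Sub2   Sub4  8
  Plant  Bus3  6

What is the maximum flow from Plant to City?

15

Augment Plant→Bus2→Bus4→Sub1→City: bottleneck 10, flow now 10.
Augment Plant→Bus2→Sub4→Bus1→City: bottleneck 2, flow now 12.
Augment Plant→Bus3→Sub4→Bus1→City: bottleneck 1, flow now 13.
Augment Plant→Bus3→Sub4→Sub3→City: bottleneck 2, flow now 15.
No augmenting path remains; maximum flow = 15.
In the residual graph, reachable from Plant: {Plant, Bus2, Bus3, Sub2, Bus4, Sub4, Sub1, Sub3}.
Min-cut edges: Sub4→Bus1 (3), Sub1→City (10), Sub3→City (2); capacity 3 + 10 + 2 = 15.
This cut is saturated, so no flow can exceed 15.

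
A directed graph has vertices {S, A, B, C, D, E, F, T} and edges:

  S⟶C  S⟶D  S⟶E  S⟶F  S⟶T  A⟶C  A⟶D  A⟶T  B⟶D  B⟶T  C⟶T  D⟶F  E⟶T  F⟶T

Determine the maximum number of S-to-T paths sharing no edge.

4

Assign every edge capacity 1; by Menger, the answer equals the max flow.
Path S→T (+1); total 1.
Path S→C→T (+1); total 2.
Path S→E→T (+1); total 3.
Path S→F→T (+1); total 4.
No residual S→T path; max flow = 4.
Certifying cut of size 4: {F→T, S→C, S→E, S→T}.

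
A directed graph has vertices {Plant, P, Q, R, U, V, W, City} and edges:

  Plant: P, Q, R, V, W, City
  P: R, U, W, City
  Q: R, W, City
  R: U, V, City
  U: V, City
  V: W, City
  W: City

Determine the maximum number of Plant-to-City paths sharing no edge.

6

Assign every edge capacity 1; by Menger, the answer equals the max flow.
Path Plant→City (+1); total 1.
Path Plant→P→City (+1); total 2.
Path Plant→Q→City (+1); total 3.
Path Plant→R→City (+1); total 4.
Path Plant→V→City (+1); total 5.
Path Plant→W→City (+1); total 6.
No residual Plant→City path; max flow = 6.
Certifying cut of size 6: {Plant→City, Plant→P, Plant→Q, Plant→R, Plant→V, Plant→W}.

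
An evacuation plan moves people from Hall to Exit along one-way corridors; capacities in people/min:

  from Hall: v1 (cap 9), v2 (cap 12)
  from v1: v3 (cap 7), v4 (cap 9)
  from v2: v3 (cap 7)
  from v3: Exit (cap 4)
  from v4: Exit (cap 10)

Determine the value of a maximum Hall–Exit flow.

Augment Hall→v1→v3→Exit: bottleneck 4, flow now 4.
Augment Hall→v1→v4→Exit: bottleneck 5, flow now 9.
Augment Hall→v2→v3→v1→v4→Exit: bottleneck 4, flow now 13. (uses reverse residual edge)
No augmenting path remains; maximum flow = 13.
In the residual graph, reachable from Hall: {Hall, v2, v3}.
Min-cut edges: Hall→v1 (9), v3→Exit (4); capacity 9 + 4 = 13.
This cut is saturated, so no flow can exceed 13.

13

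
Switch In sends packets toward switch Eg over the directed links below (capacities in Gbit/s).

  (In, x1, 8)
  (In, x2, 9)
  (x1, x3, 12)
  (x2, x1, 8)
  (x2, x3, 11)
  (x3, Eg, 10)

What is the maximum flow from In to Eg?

Augment In→x1→x3→Eg: bottleneck 8, flow now 8.
Augment In→x2→x3→Eg: bottleneck 2, flow now 10.
No augmenting path remains; maximum flow = 10.
In the residual graph, reachable from In: {In, x1, x2, x3}.
Min-cut edges: x3→Eg (10); capacity 10 = 10.
This cut is saturated, so no flow can exceed 10.

10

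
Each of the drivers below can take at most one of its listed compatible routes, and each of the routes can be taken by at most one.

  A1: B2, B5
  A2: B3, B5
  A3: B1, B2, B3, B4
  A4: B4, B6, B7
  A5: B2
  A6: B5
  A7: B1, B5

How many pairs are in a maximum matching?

6

Unit-capacity flow: source→left, listed edges, right→sink; max matching = max flow.
Augmenting path A1→B2 (+1); matched 1.
Augmenting path A2→B3 (+1); matched 2.
Augmenting path A3→B1 (+1); matched 3.
Augmenting path A4→B4 (+1); matched 4.
Augmenting path A6→B5 (+1); matched 5.
Augmenting path A7→B1→A3→B4→A4→B6 (+1); matched 6.
No augmenting path remains; maximum matching = 6.
König certificate: {A2, A3, A4, A7, B2, B5} is a vertex cover of size 6 (every listed pair touches it), so no matching can be larger.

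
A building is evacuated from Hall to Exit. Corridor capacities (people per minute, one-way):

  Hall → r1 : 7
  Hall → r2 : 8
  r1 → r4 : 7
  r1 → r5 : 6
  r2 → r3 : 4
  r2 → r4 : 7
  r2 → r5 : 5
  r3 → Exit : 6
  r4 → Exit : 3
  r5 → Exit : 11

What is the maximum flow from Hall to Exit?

Augment Hall→r1→r4→Exit: bottleneck 3, flow now 3.
Augment Hall→r1→r5→Exit: bottleneck 4, flow now 7.
Augment Hall→r2→r3→Exit: bottleneck 4, flow now 11.
Augment Hall→r2→r5→Exit: bottleneck 4, flow now 15.
No augmenting path remains; maximum flow = 15.
In the residual graph, reachable from Hall: {Hall}.
Min-cut edges: Hall→r1 (7), Hall→r2 (8); capacity 7 + 8 = 15.
This cut is saturated, so no flow can exceed 15.

15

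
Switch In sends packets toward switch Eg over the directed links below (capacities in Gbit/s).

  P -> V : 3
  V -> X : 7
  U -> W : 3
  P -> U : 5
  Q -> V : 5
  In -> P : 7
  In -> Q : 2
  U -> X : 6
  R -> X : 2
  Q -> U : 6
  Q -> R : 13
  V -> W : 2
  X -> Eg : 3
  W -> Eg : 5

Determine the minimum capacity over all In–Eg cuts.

8

Augment In→P→U→W→Eg: bottleneck 3, flow now 3.
Augment In→P→U→X→Eg: bottleneck 2, flow now 5.
Augment In→P→V→W→Eg: bottleneck 2, flow now 7.
Augment In→Q→R→X→Eg: bottleneck 1, flow now 8.
No augmenting path remains; maximum flow = 8.
By max-flow min-cut, the minimum cut capacity equals the max flow.
In the residual graph, reachable from In: {In, P, Q, R, U, V, X}.
Min-cut edges: U→W (3), V→W (2), X→Eg (3); capacity 3 + 2 + 3 = 8.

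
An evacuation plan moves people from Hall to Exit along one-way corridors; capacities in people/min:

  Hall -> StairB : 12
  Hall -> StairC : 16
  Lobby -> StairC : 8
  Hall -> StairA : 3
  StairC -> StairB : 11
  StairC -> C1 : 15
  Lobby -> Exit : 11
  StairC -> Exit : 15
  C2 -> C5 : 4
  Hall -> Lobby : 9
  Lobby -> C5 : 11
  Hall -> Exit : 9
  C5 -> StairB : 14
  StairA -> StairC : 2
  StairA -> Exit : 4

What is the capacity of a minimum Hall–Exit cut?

36

Augment Hall→Exit: bottleneck 9, flow now 9.
Augment Hall→Lobby→Exit: bottleneck 9, flow now 18.
Augment Hall→StairA→Exit: bottleneck 3, flow now 21.
Augment Hall→StairC→Exit: bottleneck 15, flow now 36.
No augmenting path remains; maximum flow = 36.
By max-flow min-cut, the minimum cut capacity equals the max flow.
In the residual graph, reachable from Hall: {Hall, StairC, C1, StairB}.
Min-cut edges: Hall→Lobby (9), Hall→StairA (3), Hall→Exit (9), StairC→Exit (15); capacity 9 + 3 + 9 + 15 = 36.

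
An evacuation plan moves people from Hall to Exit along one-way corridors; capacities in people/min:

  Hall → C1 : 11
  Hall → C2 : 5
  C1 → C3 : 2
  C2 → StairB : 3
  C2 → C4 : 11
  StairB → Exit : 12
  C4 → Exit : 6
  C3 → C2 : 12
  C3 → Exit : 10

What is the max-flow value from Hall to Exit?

Augment Hall→C1→C3→Exit: bottleneck 2, flow now 2.
Augment Hall→C2→StairB→Exit: bottleneck 3, flow now 5.
Augment Hall→C2→C4→Exit: bottleneck 2, flow now 7.
No augmenting path remains; maximum flow = 7.
In the residual graph, reachable from Hall: {Hall, C1}.
Min-cut edges: Hall→C2 (5), C1→C3 (2); capacity 5 + 2 = 7.
This cut is saturated, so no flow can exceed 7.

7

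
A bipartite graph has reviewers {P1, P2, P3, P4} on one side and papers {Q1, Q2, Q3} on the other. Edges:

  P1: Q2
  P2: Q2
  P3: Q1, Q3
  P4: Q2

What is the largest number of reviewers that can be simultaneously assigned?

Unit-capacity flow: source→left, listed edges, right→sink; max matching = max flow.
Augmenting path P1→Q2 (+1); matched 1.
Augmenting path P3→Q1 (+1); matched 2.
No augmenting path remains; maximum matching = 2.
König certificate: {P3, Q2} is a vertex cover of size 2 (every listed pair touches it), so no matching can be larger.

2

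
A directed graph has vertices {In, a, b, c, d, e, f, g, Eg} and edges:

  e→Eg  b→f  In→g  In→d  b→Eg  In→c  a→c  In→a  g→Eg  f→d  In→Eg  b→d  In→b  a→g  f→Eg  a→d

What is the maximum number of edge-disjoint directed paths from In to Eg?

3

Assign every edge capacity 1; by Menger, the answer equals the max flow.
Path In→Eg (+1); total 1.
Path In→b→Eg (+1); total 2.
Path In→g→Eg (+1); total 3.
No residual In→Eg path; max flow = 3.
Certifying cut of size 3: {In→Eg, In→b, g→Eg}.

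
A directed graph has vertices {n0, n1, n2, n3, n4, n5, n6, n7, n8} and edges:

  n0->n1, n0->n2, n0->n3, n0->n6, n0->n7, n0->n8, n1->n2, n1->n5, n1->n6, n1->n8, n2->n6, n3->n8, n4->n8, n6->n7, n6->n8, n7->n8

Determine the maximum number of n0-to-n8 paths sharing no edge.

Assign every edge capacity 1; by Menger, the answer equals the max flow.
Path n0→n8 (+1); total 1.
Path n0→n1→n8 (+1); total 2.
Path n0→n3→n8 (+1); total 3.
Path n0→n6→n8 (+1); total 4.
Path n0→n7→n8 (+1); total 5.
No residual n0→n8 path; max flow = 5.
Certifying cut of size 5: {n0→n1, n0→n3, n0→n8, n6→n8, n7→n8}.

5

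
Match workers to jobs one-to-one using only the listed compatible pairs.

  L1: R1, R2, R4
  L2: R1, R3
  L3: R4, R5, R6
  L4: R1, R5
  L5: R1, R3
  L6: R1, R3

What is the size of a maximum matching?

5

Unit-capacity flow: source→left, listed edges, right→sink; max matching = max flow.
Augmenting path L1→R1 (+1); matched 1.
Augmenting path L2→R3 (+1); matched 2.
Augmenting path L3→R4 (+1); matched 3.
Augmenting path L4→R5 (+1); matched 4.
Augmenting path L5→R1→L1→R2 (+1); matched 5.
No augmenting path remains; maximum matching = 5.
König certificate: {L1, L3, L4, R1, R3} is a vertex cover of size 5 (every listed pair touches it), so no matching can be larger.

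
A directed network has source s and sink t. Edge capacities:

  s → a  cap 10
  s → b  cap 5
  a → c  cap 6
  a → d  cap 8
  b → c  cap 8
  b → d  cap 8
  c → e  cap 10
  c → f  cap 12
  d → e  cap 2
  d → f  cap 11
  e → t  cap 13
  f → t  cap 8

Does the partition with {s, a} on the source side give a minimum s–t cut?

Given cut capacity: 5 + 6 + 8 = 19.
Augment s→a→c→e→t: bottleneck 6, flow now 6.
Augment s→a→d→e→t: bottleneck 2, flow now 8.
Augment s→a→d→f→t: bottleneck 2, flow now 10.
Augment s→b→c→e→t: bottleneck 4, flow now 14.
Augment s→b→c→f→t: bottleneck 1, flow now 15.
No augmenting path remains; maximum flow = 15.
In the residual graph, reachable from s: {s}.
Min-cut edges: s→a (10), s→b (5); capacity 10 + 5 = 15.
Cut capacity 19 exceeds the max flow 15, so it is not minimum.

No — its capacity is 19, but the minimum cut has capacity 15.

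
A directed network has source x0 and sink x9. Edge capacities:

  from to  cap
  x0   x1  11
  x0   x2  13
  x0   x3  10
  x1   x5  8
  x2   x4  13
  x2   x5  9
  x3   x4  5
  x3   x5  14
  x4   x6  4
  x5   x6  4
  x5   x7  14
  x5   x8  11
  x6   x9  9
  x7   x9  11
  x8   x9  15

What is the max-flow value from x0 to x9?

30

Augment x0→x1→x5→x6→x9: bottleneck 4, flow now 4.
Augment x0→x1→x5→x7→x9: bottleneck 4, flow now 8.
Augment x0→x2→x4→x6→x9: bottleneck 4, flow now 12.
Augment x0→x2→x5→x7→x9: bottleneck 7, flow now 19.
Augment x0→x2→x5→x8→x9: bottleneck 2, flow now 21.
Augment x0→x3→x5→x8→x9: bottleneck 9, flow now 30.
No augmenting path remains; maximum flow = 30.
In the residual graph, reachable from x0: {x0, x1, x2, x3, x4, x5, x7}.
Min-cut edges: x4→x6 (4), x5→x6 (4), x5→x8 (11), x7→x9 (11); capacity 4 + 4 + 11 + 11 = 30.
This cut is saturated, so no flow can exceed 30.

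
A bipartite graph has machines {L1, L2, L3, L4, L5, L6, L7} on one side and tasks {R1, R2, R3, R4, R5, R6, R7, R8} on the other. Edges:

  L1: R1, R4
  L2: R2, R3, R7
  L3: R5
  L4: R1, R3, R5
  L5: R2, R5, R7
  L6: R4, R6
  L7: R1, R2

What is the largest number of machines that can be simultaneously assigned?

Unit-capacity flow: source→left, listed edges, right→sink; max matching = max flow.
Augmenting path L1→R1 (+1); matched 1.
Augmenting path L2→R2 (+1); matched 2.
Augmenting path L3→R5 (+1); matched 3.
Augmenting path L4→R3 (+1); matched 4.
Augmenting path L5→R7 (+1); matched 5.
Augmenting path L6→R4 (+1); matched 6.
Augmenting path L7→R1→L1→R4→L6→R6 (+1); matched 7.
No augmenting path remains; maximum matching = 7.
König certificate: {L1, L2, L3, L4, L5, L6, L7} is a vertex cover of size 7 (every listed pair touches it), so no matching can be larger.

7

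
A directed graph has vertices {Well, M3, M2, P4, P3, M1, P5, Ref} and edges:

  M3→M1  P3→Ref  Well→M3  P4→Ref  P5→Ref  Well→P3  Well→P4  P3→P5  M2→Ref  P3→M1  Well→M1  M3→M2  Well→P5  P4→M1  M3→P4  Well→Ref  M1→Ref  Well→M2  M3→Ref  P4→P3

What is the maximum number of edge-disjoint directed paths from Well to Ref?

Assign every edge capacity 1; by Menger, the answer equals the max flow.
Path Well→Ref (+1); total 1.
Path Well→M3→Ref (+1); total 2.
Path Well→M2→Ref (+1); total 3.
Path Well→P4→Ref (+1); total 4.
Path Well→P3→Ref (+1); total 5.
Path Well→M1→Ref (+1); total 6.
Path Well→P5→Ref (+1); total 7.
No residual Well→Ref path; max flow = 7.
Certifying cut of size 7: {Well→M1, Well→M2, Well→M3, Well→P3, Well→P4, Well→P5, Well→Ref}.

7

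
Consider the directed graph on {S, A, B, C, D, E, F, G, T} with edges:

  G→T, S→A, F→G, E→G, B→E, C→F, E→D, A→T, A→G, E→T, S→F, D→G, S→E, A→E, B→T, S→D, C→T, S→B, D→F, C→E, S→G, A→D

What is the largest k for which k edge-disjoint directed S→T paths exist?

Assign every edge capacity 1; by Menger, the answer equals the max flow.
Path S→A→T (+1); total 1.
Path S→B→T (+1); total 2.
Path S→E→T (+1); total 3.
Path S→G→T (+1); total 4.
No residual S→T path; max flow = 4.
Certifying cut of size 4: {G→T, S→A, S→B, S→E}.

4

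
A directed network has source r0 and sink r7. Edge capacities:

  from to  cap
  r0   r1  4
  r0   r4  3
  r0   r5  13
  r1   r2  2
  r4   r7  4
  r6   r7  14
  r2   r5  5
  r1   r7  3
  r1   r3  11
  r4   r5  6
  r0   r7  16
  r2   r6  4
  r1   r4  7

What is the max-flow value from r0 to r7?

Augment r0→r7: bottleneck 16, flow now 16.
Augment r0→r1→r7: bottleneck 3, flow now 19.
Augment r0→r4→r7: bottleneck 3, flow now 22.
Augment r0→r1→r4→r7: bottleneck 1, flow now 23.
No augmenting path remains; maximum flow = 23.
In the residual graph, reachable from r0: {r0, r5}.
Min-cut edges: r0→r1 (4), r0→r4 (3), r0→r7 (16); capacity 4 + 3 + 16 = 23.
This cut is saturated, so no flow can exceed 23.

23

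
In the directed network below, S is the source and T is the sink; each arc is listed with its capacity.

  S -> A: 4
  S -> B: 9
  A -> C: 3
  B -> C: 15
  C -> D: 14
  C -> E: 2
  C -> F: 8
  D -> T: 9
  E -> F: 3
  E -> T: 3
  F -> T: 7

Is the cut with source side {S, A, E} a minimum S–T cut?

Given cut capacity: 9 + 3 + 3 + 3 = 18.
Augment S→A→C→D→T: bottleneck 3, flow now 3.
Augment S→B→C→D→T: bottleneck 6, flow now 9.
Augment S→B→C→E→T: bottleneck 2, flow now 11.
Augment S→B→C→F→T: bottleneck 1, flow now 12.
No augmenting path remains; maximum flow = 12.
In the residual graph, reachable from S: {S, A}.
Min-cut edges: S→B (9), A→C (3); capacity 9 + 3 = 12.
Cut capacity 18 exceeds the max flow 12, so it is not minimum.

No — its capacity is 18, but the minimum cut has capacity 12.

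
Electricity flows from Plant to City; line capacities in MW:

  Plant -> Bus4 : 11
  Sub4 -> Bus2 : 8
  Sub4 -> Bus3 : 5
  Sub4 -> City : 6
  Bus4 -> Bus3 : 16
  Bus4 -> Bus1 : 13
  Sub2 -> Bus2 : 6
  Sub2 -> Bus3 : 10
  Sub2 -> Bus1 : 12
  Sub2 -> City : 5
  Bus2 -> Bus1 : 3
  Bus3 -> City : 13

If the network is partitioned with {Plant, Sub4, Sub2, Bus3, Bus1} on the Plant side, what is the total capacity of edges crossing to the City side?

Edges leaving {Plant, Sub4, Sub2, Bus3, Bus1}: Plant→Bus4 (11), Sub4→Bus2 (8), Sub4→City (6), Sub2→Bus2 (6), Sub2→City (5), Bus3→City (13).
Cut capacity = 11 + 8 + 6 + 6 + 5 + 13 = 49.

49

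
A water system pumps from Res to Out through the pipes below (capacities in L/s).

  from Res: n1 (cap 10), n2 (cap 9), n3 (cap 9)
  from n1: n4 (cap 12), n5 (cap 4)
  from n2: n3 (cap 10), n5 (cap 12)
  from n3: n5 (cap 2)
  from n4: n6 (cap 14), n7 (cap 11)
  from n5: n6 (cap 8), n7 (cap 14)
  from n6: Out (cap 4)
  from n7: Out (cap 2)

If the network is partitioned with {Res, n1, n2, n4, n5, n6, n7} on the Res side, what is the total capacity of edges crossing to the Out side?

Edges leaving {Res, n1, n2, n4, n5, n6, n7}: Res→n3 (9), n2→n3 (10), n6→Out (4), n7→Out (2).
Cut capacity = 9 + 10 + 4 + 2 = 25.

25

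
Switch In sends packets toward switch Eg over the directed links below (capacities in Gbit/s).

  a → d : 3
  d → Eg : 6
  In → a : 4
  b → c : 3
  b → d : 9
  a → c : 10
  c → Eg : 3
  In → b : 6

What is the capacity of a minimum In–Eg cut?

Augment In→a→c→Eg: bottleneck 3, flow now 3.
Augment In→a→d→Eg: bottleneck 1, flow now 4.
Augment In→b→d→Eg: bottleneck 5, flow now 9.
No augmenting path remains; maximum flow = 9.
By max-flow min-cut, the minimum cut capacity equals the max flow.
In the residual graph, reachable from In: {In, a, b, c, d}.
Min-cut edges: c→Eg (3), d→Eg (6); capacity 3 + 6 = 9.

9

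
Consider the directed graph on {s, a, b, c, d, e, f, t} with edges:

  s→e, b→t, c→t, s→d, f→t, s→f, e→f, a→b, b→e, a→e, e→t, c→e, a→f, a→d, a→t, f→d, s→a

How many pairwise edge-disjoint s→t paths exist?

3

Assign every edge capacity 1; by Menger, the answer equals the max flow.
Path s→a→t (+1); total 1.
Path s→e→t (+1); total 2.
Path s→f→t (+1); total 3.
No residual s→t path; max flow = 3.
Certifying cut of size 3: {s→a, s→e, s→f}.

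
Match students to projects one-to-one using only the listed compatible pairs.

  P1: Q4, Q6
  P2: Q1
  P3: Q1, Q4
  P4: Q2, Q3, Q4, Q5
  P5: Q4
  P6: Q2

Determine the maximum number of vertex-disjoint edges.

Unit-capacity flow: source→left, listed edges, right→sink; max matching = max flow.
Augmenting path P1→Q4 (+1); matched 1.
Augmenting path P2→Q1 (+1); matched 2.
Augmenting path P4→Q2 (+1); matched 3.
Augmenting path P3→Q4→P1→Q6 (+1); matched 4.
Augmenting path P6→Q2→P4→Q3 (+1); matched 5.
No augmenting path remains; maximum matching = 5.
König certificate: {P1, P4, P6, Q1, Q4} is a vertex cover of size 5 (every listed pair touches it), so no matching can be larger.

5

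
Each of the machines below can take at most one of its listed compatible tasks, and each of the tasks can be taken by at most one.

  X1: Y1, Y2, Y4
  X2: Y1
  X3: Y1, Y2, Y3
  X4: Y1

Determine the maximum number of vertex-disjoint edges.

Unit-capacity flow: source→left, listed edges, right→sink; max matching = max flow.
Augmenting path X1→Y1 (+1); matched 1.
Augmenting path X3→Y2 (+1); matched 2.
Augmenting path X2→Y1→X1→Y4 (+1); matched 3.
No augmenting path remains; maximum matching = 3.
König certificate: {X1, X3, Y1} is a vertex cover of size 3 (every listed pair touches it), so no matching can be larger.

3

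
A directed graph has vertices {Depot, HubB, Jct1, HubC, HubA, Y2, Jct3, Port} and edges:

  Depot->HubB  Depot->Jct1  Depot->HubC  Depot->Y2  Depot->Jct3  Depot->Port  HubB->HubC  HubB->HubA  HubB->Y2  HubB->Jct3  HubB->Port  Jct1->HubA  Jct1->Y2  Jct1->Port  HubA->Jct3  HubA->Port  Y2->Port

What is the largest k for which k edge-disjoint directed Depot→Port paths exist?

Assign every edge capacity 1; by Menger, the answer equals the max flow.
Path Depot→Port (+1); total 1.
Path Depot→HubB→Port (+1); total 2.
Path Depot→Jct1→Port (+1); total 3.
Path Depot→Y2→Port (+1); total 4.
No residual Depot→Port path; max flow = 4.
Certifying cut of size 4: {Depot→HubB, Depot→Jct1, Depot→Port, Depot→Y2}.

4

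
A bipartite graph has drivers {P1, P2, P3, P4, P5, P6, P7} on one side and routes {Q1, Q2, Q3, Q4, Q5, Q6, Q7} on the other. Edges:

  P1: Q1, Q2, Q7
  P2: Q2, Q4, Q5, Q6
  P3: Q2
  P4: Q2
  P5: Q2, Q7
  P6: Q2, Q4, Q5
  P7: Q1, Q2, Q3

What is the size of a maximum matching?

Unit-capacity flow: source→left, listed edges, right→sink; max matching = max flow.
Augmenting path P1→Q1 (+1); matched 1.
Augmenting path P2→Q2 (+1); matched 2.
Augmenting path P5→Q7 (+1); matched 3.
Augmenting path P6→Q4 (+1); matched 4.
Augmenting path P7→Q3 (+1); matched 5.
Augmenting path P3→Q2→P2→Q5 (+1); matched 6.
No augmenting path remains; maximum matching = 6.
König certificate: {P1, P2, P5, P6, P7, Q2} is a vertex cover of size 6 (every listed pair touches it), so no matching can be larger.

6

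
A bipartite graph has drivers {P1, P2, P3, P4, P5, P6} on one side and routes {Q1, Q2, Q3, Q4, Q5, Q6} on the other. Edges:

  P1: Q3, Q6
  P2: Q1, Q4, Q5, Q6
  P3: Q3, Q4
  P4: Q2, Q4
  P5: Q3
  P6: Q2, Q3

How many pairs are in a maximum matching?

5

Unit-capacity flow: source→left, listed edges, right→sink; max matching = max flow.
Augmenting path P1→Q3 (+1); matched 1.
Augmenting path P2→Q1 (+1); matched 2.
Augmenting path P3→Q4 (+1); matched 3.
Augmenting path P4→Q2 (+1); matched 4.
Augmenting path P5→Q3→P1→Q6 (+1); matched 5.
No augmenting path remains; maximum matching = 5.
König certificate: {P1, P2, Q2, Q3, Q4} is a vertex cover of size 5 (every listed pair touches it), so no matching can be larger.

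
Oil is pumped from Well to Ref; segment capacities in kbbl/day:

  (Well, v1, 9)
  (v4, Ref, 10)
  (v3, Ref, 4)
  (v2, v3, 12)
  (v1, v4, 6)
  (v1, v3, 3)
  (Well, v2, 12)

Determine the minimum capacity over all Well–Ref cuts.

Augment Well→v1→v3→Ref: bottleneck 3, flow now 3.
Augment Well→v1→v4→Ref: bottleneck 6, flow now 9.
Augment Well→v2→v3→Ref: bottleneck 1, flow now 10.
No augmenting path remains; maximum flow = 10.
By max-flow min-cut, the minimum cut capacity equals the max flow.
In the residual graph, reachable from Well: {Well, v1, v2, v3}.
Min-cut edges: v1→v4 (6), v3→Ref (4); capacity 6 + 4 = 10.

10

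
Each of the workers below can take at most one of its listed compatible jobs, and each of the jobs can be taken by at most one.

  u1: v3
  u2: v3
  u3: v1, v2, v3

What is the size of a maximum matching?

2

Unit-capacity flow: source→left, listed edges, right→sink; max matching = max flow.
Augmenting path u1→v3 (+1); matched 1.
Augmenting path u3→v1 (+1); matched 2.
No augmenting path remains; maximum matching = 2.
König certificate: {u3, v3} is a vertex cover of size 2 (every listed pair touches it), so no matching can be larger.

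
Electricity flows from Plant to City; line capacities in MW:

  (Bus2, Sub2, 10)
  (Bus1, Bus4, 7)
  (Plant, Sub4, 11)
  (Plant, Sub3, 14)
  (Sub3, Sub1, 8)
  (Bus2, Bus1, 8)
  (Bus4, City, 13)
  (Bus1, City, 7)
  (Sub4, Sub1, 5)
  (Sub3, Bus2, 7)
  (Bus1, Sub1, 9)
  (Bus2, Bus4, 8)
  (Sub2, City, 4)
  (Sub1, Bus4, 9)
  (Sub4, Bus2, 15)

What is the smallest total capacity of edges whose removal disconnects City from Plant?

24

Augment Plant→Sub4→Bus2→Bus4→City: bottleneck 8, flow now 8.
Augment Plant→Sub4→Bus2→Sub2→City: bottleneck 3, flow now 11.
Augment Plant→Sub3→Bus2→Sub2→City: bottleneck 1, flow now 12.
Augment Plant→Sub3→Bus2→Bus1→City: bottleneck 6, flow now 18.
Augment Plant→Sub3→Sub1→Bus4→City: bottleneck 5, flow now 23.
Augment Plant→Sub3→Sub1→Bus4→Bus2→Bus1→City: bottleneck 1, flow now 24. (uses reverse residual edge)
No augmenting path remains; maximum flow = 24.
By max-flow min-cut, the minimum cut capacity equals the max flow.
In the residual graph, reachable from Plant: {Plant, Sub4, Sub3, Bus2, Sub1, Bus4, Sub2, Bus1}.
Min-cut edges: Bus4→City (13), Sub2→City (4), Bus1→City (7); capacity 13 + 4 + 7 = 24.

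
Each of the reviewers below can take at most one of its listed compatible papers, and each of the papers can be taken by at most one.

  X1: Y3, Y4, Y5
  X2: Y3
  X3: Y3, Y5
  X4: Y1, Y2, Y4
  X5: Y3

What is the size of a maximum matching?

4

Unit-capacity flow: source→left, listed edges, right→sink; max matching = max flow.
Augmenting path X1→Y3 (+1); matched 1.
Augmenting path X3→Y5 (+1); matched 2.
Augmenting path X4→Y1 (+1); matched 3.
Augmenting path X2→Y3→X1→Y4 (+1); matched 4.
No augmenting path remains; maximum matching = 4.
König certificate: {X1, X3, X4, Y3} is a vertex cover of size 4 (every listed pair touches it), so no matching can be larger.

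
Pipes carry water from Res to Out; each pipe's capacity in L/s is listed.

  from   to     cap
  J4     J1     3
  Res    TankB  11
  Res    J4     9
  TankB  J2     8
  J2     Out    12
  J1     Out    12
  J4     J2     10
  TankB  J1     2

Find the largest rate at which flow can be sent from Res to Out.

17

Augment Res→J4→J2→Out: bottleneck 9, flow now 9.
Augment Res→TankB→J2→Out: bottleneck 3, flow now 12.
Augment Res→TankB→J1→Out: bottleneck 2, flow now 14.
Augment Res→TankB→J2→J4→J1→Out: bottleneck 3, flow now 17. (uses reverse residual edge)
No augmenting path remains; maximum flow = 17.
In the residual graph, reachable from Res: {Res, J4, TankB, J2}.
Min-cut edges: J4→J1 (3), TankB→J1 (2), J2→Out (12); capacity 3 + 2 + 12 = 17.
This cut is saturated, so no flow can exceed 17.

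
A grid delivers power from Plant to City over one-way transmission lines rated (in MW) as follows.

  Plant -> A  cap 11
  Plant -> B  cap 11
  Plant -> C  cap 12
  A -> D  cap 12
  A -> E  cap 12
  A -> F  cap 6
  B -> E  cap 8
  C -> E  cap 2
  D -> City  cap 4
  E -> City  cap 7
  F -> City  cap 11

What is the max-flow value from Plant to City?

17

Augment Plant→A→D→City: bottleneck 4, flow now 4.
Augment Plant→A→E→City: bottleneck 7, flow now 11.
Augment Plant→B→E→A→F→City: bottleneck 6, flow now 17. (uses reverse residual edge)
No augmenting path remains; maximum flow = 17.
In the residual graph, reachable from Plant: {Plant, A, B, C, D, E}.
Min-cut edges: A→F (6), D→City (4), E→City (7); capacity 6 + 4 + 7 = 17.
This cut is saturated, so no flow can exceed 17.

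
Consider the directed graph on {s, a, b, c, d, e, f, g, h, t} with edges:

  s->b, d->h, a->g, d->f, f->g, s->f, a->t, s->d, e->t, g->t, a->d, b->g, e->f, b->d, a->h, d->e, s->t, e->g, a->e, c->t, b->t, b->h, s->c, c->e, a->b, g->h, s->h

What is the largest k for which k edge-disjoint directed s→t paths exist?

5

Assign every edge capacity 1; by Menger, the answer equals the max flow.
Path s→t (+1); total 1.
Path s→b→t (+1); total 2.
Path s→c→t (+1); total 3.
Path s→d→e→t (+1); total 4.
Path s→f→g→t (+1); total 5.
No residual s→t path; max flow = 5.
Certifying cut of size 5: {s→b, s→c, s→d, s→f, s→t}.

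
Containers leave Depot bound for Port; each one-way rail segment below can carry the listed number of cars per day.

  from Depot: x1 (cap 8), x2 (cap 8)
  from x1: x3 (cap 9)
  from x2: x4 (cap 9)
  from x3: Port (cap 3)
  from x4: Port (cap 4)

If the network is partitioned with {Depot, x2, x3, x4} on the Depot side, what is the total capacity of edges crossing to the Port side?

Edges leaving {Depot, x2, x3, x4}: Depot→x1 (8), x3→Port (3), x4→Port (4).
Cut capacity = 8 + 3 + 4 = 15.

15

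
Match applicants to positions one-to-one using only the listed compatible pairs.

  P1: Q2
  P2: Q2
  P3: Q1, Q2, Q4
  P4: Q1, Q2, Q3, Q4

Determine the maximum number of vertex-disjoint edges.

3

Unit-capacity flow: source→left, listed edges, right→sink; max matching = max flow.
Augmenting path P1→Q2 (+1); matched 1.
Augmenting path P3→Q1 (+1); matched 2.
Augmenting path P4→Q3 (+1); matched 3.
No augmenting path remains; maximum matching = 3.
König certificate: {P3, P4, Q2} is a vertex cover of size 3 (every listed pair touches it), so no matching can be larger.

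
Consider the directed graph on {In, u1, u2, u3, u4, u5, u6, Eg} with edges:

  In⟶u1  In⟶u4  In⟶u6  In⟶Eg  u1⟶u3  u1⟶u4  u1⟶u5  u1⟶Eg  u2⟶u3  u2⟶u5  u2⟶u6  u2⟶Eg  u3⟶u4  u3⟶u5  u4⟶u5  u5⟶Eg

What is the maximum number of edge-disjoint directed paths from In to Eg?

Assign every edge capacity 1; by Menger, the answer equals the max flow.
Path In→Eg (+1); total 1.
Path In→u1→Eg (+1); total 2.
Path In→u4→u5→Eg (+1); total 3.
No residual In→Eg path; max flow = 3.
Certifying cut of size 3: {In→Eg, In→u1, In→u4}.

3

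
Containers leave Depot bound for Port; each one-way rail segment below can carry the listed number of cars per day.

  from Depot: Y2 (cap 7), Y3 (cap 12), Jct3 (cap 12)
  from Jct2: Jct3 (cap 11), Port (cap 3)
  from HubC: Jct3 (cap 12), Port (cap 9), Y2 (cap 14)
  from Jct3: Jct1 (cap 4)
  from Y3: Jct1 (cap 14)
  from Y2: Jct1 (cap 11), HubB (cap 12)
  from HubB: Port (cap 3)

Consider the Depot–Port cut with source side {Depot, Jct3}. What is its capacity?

23

Edges leaving {Depot, Jct3}: Depot→Y3 (12), Depot→Y2 (7), Jct3→Jct1 (4).
Cut capacity = 12 + 7 + 4 = 23.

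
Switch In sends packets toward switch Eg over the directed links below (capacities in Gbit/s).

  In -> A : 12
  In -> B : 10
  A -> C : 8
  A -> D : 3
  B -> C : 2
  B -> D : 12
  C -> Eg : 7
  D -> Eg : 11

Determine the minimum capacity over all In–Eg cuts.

18

Augment In→A→C→Eg: bottleneck 7, flow now 7.
Augment In→A→D→Eg: bottleneck 3, flow now 10.
Augment In→B→D→Eg: bottleneck 8, flow now 18.
No augmenting path remains; maximum flow = 18.
By max-flow min-cut, the minimum cut capacity equals the max flow.
In the residual graph, reachable from In: {In, A, B, C, D}.
Min-cut edges: C→Eg (7), D→Eg (11); capacity 7 + 11 = 18.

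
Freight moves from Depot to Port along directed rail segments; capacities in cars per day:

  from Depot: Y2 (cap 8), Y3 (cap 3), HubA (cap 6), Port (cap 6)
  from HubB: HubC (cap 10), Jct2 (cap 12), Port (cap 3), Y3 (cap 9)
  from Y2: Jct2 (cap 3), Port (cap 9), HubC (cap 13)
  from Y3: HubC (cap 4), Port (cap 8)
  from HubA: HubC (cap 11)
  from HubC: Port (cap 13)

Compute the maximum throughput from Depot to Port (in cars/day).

Augment Depot→Port: bottleneck 6, flow now 6.
Augment Depot→Y2→Port: bottleneck 8, flow now 14.
Augment Depot→Y3→Port: bottleneck 3, flow now 17.
Augment Depot→HubA→HubC→Port: bottleneck 6, flow now 23.
No augmenting path remains; maximum flow = 23.
In the residual graph, reachable from Depot: {Depot}.
Min-cut edges: Depot→Y2 (8), Depot→Y3 (3), Depot→HubA (6), Depot→Port (6); capacity 8 + 3 + 6 + 6 = 23.
This cut is saturated, so no flow can exceed 23.

23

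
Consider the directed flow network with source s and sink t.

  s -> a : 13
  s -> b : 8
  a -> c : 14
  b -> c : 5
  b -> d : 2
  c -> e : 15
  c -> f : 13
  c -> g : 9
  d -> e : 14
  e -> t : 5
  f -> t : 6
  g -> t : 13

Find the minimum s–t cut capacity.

Augment s→a→c→e→t: bottleneck 5, flow now 5.
Augment s→a→c→f→t: bottleneck 6, flow now 11.
Augment s→a→c→g→t: bottleneck 2, flow now 13.
Augment s→b→c→g→t: bottleneck 5, flow now 18.
Augment s→b→d→e→c→g→t: bottleneck 2, flow now 20. (uses reverse residual edge)
No augmenting path remains; maximum flow = 20.
By max-flow min-cut, the minimum cut capacity equals the max flow.
In the residual graph, reachable from s: {s, b}.
Min-cut edges: s→a (13), b→c (5), b→d (2); capacity 13 + 5 + 2 = 20.

20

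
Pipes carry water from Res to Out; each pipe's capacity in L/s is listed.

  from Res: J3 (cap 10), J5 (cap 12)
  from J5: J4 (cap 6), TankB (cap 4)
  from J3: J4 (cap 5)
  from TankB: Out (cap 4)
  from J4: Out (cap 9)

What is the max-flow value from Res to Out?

Augment Res→J5→TankB→Out: bottleneck 4, flow now 4.
Augment Res→J5→J4→Out: bottleneck 6, flow now 10.
Augment Res→J3→J4→Out: bottleneck 3, flow now 13.
No augmenting path remains; maximum flow = 13.
In the residual graph, reachable from Res: {Res, J5, J3, J4}.
Min-cut edges: J5→TankB (4), J4→Out (9); capacity 4 + 9 = 13.
This cut is saturated, so no flow can exceed 13.

13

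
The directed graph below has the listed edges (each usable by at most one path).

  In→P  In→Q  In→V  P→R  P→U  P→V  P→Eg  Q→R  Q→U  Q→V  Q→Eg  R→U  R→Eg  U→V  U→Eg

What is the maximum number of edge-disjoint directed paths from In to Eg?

Assign every edge capacity 1; by Menger, the answer equals the max flow.
Path In→P→Eg (+1); total 1.
Path In→Q→Eg (+1); total 2.
No residual In→Eg path; max flow = 2.
Certifying cut of size 2: {In→P, In→Q}.

2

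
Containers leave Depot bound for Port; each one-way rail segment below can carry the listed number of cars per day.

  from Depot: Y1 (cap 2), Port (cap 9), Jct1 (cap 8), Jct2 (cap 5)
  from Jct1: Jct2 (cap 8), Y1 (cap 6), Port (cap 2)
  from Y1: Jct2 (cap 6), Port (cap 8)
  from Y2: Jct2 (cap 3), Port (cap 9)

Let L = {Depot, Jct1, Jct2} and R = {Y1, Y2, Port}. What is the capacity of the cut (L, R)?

Edges leaving {Depot, Jct1, Jct2}: Depot→Y1 (2), Depot→Port (9), Jct1→Y1 (6), Jct1→Port (2).
Cut capacity = 2 + 9 + 6 + 2 = 19.

19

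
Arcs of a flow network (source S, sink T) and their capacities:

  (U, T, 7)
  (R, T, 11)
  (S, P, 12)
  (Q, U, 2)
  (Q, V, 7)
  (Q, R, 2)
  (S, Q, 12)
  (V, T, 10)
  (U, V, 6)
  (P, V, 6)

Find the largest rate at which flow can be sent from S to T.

Augment S→P→V→T: bottleneck 6, flow now 6.
Augment S→Q→R→T: bottleneck 2, flow now 8.
Augment S→Q→U→T: bottleneck 2, flow now 10.
Augment S→Q→V→T: bottleneck 4, flow now 14.
No augmenting path remains; maximum flow = 14.
In the residual graph, reachable from S: {S, P, Q, V}.
Min-cut edges: Q→R (2), Q→U (2), V→T (10); capacity 2 + 2 + 10 = 14.
This cut is saturated, so no flow can exceed 14.

14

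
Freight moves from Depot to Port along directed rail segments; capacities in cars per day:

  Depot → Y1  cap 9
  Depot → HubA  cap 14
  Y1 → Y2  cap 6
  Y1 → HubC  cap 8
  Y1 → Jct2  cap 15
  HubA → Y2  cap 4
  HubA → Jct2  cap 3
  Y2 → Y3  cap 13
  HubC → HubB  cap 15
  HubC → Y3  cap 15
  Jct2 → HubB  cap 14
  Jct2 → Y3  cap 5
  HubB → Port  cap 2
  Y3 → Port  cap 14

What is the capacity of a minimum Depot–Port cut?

16

Augment Depot→Y1→Y2→Y3→Port: bottleneck 6, flow now 6.
Augment Depot→Y1→HubC→HubB→Port: bottleneck 2, flow now 8.
Augment Depot→Y1→HubC→Y3→Port: bottleneck 1, flow now 9.
Augment Depot→HubA→Y2→Y3→Port: bottleneck 4, flow now 13.
Augment Depot→HubA→Jct2→Y3→Port: bottleneck 3, flow now 16.
No augmenting path remains; maximum flow = 16.
By max-flow min-cut, the minimum cut capacity equals the max flow.
In the residual graph, reachable from Depot: {Depot, HubA}.
Min-cut edges: Depot→Y1 (9), HubA→Y2 (4), HubA→Jct2 (3); capacity 9 + 4 + 3 = 16.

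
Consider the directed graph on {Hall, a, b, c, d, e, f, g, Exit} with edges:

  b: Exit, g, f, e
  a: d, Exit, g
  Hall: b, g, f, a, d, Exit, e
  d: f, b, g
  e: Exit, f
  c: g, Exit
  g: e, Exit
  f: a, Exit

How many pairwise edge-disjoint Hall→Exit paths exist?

6

Assign every edge capacity 1; by Menger, the answer equals the max flow.
Path Hall→Exit (+1); total 1.
Path Hall→a→Exit (+1); total 2.
Path Hall→b→Exit (+1); total 3.
Path Hall→e→Exit (+1); total 4.
Path Hall→f→Exit (+1); total 5.
Path Hall→g→Exit (+1); total 6.
No residual Hall→Exit path; max flow = 6.
Certifying cut of size 6: {Hall→Exit, a→Exit, b→Exit, e→Exit, f→Exit, g→Exit}.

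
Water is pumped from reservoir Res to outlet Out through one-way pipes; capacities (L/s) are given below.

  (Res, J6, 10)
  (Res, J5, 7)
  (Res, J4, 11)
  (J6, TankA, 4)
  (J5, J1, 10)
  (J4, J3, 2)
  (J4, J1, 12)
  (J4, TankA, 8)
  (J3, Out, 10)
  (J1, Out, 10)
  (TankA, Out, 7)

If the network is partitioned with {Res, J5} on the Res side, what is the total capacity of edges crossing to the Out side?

31

Edges leaving {Res, J5}: Res→J6 (10), Res→J4 (11), J5→J1 (10).
Cut capacity = 10 + 11 + 10 = 31.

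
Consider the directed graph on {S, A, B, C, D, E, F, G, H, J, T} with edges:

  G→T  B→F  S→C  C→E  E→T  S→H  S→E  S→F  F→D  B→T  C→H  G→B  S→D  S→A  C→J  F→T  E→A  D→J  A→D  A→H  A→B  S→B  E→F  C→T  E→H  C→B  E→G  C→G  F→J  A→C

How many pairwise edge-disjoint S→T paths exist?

5

Assign every edge capacity 1; by Menger, the answer equals the max flow.
Path S→B→T (+1); total 1.
Path S→C→T (+1); total 2.
Path S→E→T (+1); total 3.
Path S→F→T (+1); total 4.
Path S→A→C→G→T (+1); total 5.
No residual S→T path; max flow = 5.
Certifying cut of size 5: {S→A, S→B, S→C, S→E, S→F}.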